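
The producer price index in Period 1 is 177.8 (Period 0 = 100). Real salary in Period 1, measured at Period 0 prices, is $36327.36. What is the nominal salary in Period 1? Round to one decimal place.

Nominal = Real × (Index/100) = 36327.36 × (177.8/100)
        = 36327.36 × 1.778 = 64590.0461

64590.0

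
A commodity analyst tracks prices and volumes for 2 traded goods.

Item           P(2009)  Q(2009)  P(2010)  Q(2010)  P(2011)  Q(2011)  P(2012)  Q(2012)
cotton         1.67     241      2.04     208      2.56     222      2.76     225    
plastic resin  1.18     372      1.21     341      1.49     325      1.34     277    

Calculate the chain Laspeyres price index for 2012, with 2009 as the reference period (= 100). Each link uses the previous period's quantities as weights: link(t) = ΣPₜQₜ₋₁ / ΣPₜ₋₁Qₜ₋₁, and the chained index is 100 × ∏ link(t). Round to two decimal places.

138.58

Link 2009→2010:
ΣP(2010)Q(2009) = 2.04×241 + 1.21×372 = 491.64 + 450.12 = 941.76
ΣP(2009)Q(2009) = 1.67×241 + 1.18×372 = 402.47 + 438.96 = 841.43
link = 941.76/841.43 = 1.119237
Link 2010→2011:
ΣP(2011)Q(2010) = 2.56×208 + 1.49×341 = 532.48 + 508.09 = 1040.57
ΣP(2010)Q(2010) = 2.04×208 + 1.21×341 = 424.32 + 412.61 = 836.93
link = 1040.57/836.93 = 1.243318
Link 2011→2012:
ΣP(2012)Q(2011) = 2.76×222 + 1.34×325 = 612.72 + 435.5 = 1048.22
ΣP(2011)Q(2011) = 2.56×222 + 1.49×325 = 568.32 + 484.25 = 1052.57
link = 1048.22/1052.57 = 0.995867
Chained index = 100 × 1.119237 × 1.243318 × 0.995867 = 138.5817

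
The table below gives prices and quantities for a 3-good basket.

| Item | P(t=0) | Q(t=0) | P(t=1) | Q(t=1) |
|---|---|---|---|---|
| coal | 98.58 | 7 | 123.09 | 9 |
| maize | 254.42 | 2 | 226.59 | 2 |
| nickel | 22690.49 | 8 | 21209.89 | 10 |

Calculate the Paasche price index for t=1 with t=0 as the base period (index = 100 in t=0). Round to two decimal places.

Paasche price index uses current-period quantities as weights.
ΣP(t=1)·Q(t=1) = 123.09×9 + 226.59×2 + 21209.89×10 = 1107.81 + 453.18 + 212098.9 = 213659.89
ΣP(t=0)·Q(t=1) = 98.58×9 + 254.42×2 + 22690.49×10 = 887.22 + 508.84 + 226904.9 = 228300.96
Index = 213659.89 / 228300.96 × 100 = 93.5869

93.59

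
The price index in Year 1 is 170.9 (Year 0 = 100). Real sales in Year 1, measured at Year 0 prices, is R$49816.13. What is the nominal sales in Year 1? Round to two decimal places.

Nominal = Real × (Index/100) = 49816.13 × (170.9/100)
        = 49816.13 × 1.709 = 85135.7662

85135.77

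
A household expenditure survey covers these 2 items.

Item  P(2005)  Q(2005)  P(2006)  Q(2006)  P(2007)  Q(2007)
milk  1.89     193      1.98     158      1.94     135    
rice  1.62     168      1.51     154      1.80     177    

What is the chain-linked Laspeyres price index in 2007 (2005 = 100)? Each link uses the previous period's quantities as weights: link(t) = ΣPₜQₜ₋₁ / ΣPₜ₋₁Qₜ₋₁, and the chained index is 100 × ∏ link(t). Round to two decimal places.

Link 2005→2006:
ΣP(2006)Q(2005) = 1.98×193 + 1.51×168 = 382.14 + 253.68 = 635.82
ΣP(2005)Q(2005) = 1.89×193 + 1.62×168 = 364.77 + 272.16 = 636.93
link = 635.82/636.93 = 0.998257
Link 2006→2007:
ΣP(2007)Q(2006) = 1.94×158 + 1.80×154 = 306.52 + 277.2 = 583.72
ΣP(2006)Q(2006) = 1.98×158 + 1.51×154 = 312.84 + 232.54 = 545.38
link = 583.72/545.38 = 1.070300
Chained index = 100 × 0.998257 × 1.070300 = 106.8434

106.84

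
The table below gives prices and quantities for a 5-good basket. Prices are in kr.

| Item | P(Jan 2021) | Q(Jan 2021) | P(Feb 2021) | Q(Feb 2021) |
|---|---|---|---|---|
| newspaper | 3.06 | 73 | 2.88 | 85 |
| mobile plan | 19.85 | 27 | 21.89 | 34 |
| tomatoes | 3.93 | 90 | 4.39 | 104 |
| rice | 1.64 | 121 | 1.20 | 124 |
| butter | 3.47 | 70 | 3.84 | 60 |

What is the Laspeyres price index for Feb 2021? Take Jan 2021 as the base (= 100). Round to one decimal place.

103.6

Laspeyres price index uses base-period quantities as weights.
ΣP(Feb 2021)·Q(Jan 2021) = 2.88×73 + 21.89×27 + 4.39×90 + 1.20×121 + 3.84×70 = 210.24 + 591.03 + 395.1 + 145.2 + 268.8 = 1610.37
ΣP(Jan 2021)·Q(Jan 2021) = 3.06×73 + 19.85×27 + 3.93×90 + 1.64×121 + 3.47×70 = 223.38 + 535.95 + 353.7 + 198.44 + 242.9 = 1554.37
Index = 1610.37 / 1554.37 × 100 = 103.6027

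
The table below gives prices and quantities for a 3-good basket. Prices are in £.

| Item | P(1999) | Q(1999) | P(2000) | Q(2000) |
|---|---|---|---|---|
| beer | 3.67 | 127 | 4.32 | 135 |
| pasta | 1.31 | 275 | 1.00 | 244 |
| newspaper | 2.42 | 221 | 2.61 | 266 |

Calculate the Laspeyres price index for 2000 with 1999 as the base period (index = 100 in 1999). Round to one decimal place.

102.9

Laspeyres price index uses base-period quantities as weights.
ΣP(2000)·Q(1999) = 4.32×127 + 1.00×275 + 2.61×221 = 548.64 + 275 + 576.81 = 1400.45
ΣP(1999)·Q(1999) = 3.67×127 + 1.31×275 + 2.42×221 = 466.09 + 360.25 + 534.82 = 1361.16
Index = 1400.45 / 1361.16 × 100 = 102.8865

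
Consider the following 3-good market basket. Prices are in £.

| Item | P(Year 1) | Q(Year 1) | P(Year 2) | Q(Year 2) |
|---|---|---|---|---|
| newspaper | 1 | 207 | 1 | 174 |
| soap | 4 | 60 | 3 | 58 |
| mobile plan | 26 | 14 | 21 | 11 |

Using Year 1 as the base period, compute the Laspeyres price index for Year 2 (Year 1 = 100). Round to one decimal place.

Laspeyres price index uses base-period quantities as weights.
ΣP(Year 2)·Q(Year 1) = 1×207 + 3×60 + 21×14 = 207 + 180 + 294 = 681
ΣP(Year 1)·Q(Year 1) = 1×207 + 4×60 + 26×14 = 207 + 240 + 364 = 811
Index = 681 / 811 × 100 = 83.9704

84.0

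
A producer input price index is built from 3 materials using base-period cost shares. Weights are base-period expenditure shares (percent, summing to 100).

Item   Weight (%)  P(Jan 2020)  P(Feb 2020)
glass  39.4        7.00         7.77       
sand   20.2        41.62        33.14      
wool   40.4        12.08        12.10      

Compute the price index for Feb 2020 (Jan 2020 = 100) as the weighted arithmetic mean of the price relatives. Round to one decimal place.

glass: 39.4 × (7.77/7.00) = 39.4 × 1.110000 = 43.7340
sand: 20.2 × (33.14/41.62) = 20.2 × 0.796252 = 16.0843
wool: 40.4 × (12.10/12.08) = 40.4 × 1.001656 = 40.4669
Index = Σ wᵢ·(p₁ᵢ/p₀ᵢ) = 43.7340 + 16.0843 + 40.4669 = 100.2852

100.3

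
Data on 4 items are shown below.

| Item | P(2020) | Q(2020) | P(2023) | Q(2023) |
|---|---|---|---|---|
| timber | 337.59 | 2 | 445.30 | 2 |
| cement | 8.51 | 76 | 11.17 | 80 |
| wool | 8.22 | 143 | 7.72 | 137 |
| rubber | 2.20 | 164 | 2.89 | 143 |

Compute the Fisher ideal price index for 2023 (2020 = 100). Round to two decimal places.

116.23

Laspeyres component (base-period weights):
ΣP(2023)Q(2020) = 445.30×2 + 11.17×76 + 7.72×143 + 2.89×164 = 890.6 + 848.92 + 1103.96 + 473.96 = 3317.44
ΣP(2020)Q(2020) = 337.59×2 + 8.51×76 + 8.22×143 + 2.20×164 = 675.18 + 646.76 + 1175.46 + 360.8 = 2858.2
L = 3317.44 / 2858.2 × 100 = 116.0675
Paasche component (current-period weights):
ΣP(2023)Q(2023) = 445.30×2 + 11.17×80 + 7.72×137 + 2.89×143 = 890.6 + 893.6 + 1057.64 + 413.27 = 3255.11
ΣP(2020)Q(2023) = 337.59×2 + 8.51×80 + 8.22×137 + 2.20×143 = 675.18 + 680.8 + 1126.14 + 314.6 = 2796.72
P = 3255.11 / 2796.72 × 100 = 116.3903
Fisher = √(L × P) = √(116.0675 × 116.3903) = 116.2288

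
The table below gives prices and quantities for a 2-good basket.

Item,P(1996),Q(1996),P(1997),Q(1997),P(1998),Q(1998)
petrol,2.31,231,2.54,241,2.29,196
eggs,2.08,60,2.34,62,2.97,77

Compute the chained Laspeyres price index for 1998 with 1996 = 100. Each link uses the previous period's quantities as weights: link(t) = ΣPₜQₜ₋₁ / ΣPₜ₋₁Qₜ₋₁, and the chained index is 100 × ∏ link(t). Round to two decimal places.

107.35

Link 1996→1997:
ΣP(1997)Q(1996) = 2.54×231 + 2.34×60 = 586.74 + 140.4 = 727.14
ΣP(1996)Q(1996) = 2.31×231 + 2.08×60 = 533.61 + 124.8 = 658.41
link = 727.14/658.41 = 1.104388
Link 1997→1998:
ΣP(1998)Q(1997) = 2.29×241 + 2.97×62 = 551.89 + 184.14 = 736.03
ΣP(1997)Q(1997) = 2.54×241 + 2.34×62 = 612.14 + 145.08 = 757.22
link = 736.03/757.22 = 0.972016
Chained index = 100 × 1.104388 × 0.972016 = 107.3483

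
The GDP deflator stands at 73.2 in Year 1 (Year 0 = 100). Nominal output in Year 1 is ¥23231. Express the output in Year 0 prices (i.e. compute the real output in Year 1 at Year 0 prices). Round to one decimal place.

Real = Nominal ÷ (Index/100) = 23231 ÷ (73.2/100)
     = 23231 ÷ 0.732 = 31736.3388

31736.3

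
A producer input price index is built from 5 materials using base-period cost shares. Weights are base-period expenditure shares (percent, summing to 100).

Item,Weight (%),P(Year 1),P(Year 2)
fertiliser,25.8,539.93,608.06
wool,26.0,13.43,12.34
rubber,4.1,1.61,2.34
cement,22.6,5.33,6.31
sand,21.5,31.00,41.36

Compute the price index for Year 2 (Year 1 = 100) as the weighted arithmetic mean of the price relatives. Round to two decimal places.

114.34

fertiliser: 25.8 × (608.06/539.93) = 25.8 × 1.126183 = 29.0555
wool: 26.0 × (12.34/13.43) = 26.0 × 0.918838 = 23.8898
rubber: 4.1 × (2.34/1.61) = 4.1 × 1.453416 = 5.9590
cement: 22.6 × (6.31/5.33) = 22.6 × 1.183865 = 26.7553
sand: 21.5 × (41.36/31.00) = 21.5 × 1.334194 = 28.6852
Index = Σ wᵢ·(p₁ᵢ/p₀ᵢ) = 29.0555 + 23.8898 + 5.9590 + 26.7553 + 28.6852 = 114.3448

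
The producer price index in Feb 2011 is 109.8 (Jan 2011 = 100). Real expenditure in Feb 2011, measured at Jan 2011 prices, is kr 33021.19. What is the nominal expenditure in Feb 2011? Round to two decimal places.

Nominal = Real × (Index/100) = 33021.19 × (109.8/100)
        = 33021.19 × 1.098 = 36257.2666

36257.27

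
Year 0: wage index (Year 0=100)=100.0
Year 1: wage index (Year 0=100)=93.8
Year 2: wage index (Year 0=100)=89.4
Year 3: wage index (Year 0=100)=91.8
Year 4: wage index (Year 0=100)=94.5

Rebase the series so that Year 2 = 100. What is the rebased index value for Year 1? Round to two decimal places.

Rebased(Year 1) = 93.8 / 89.4 × 100 = 104.9217

104.92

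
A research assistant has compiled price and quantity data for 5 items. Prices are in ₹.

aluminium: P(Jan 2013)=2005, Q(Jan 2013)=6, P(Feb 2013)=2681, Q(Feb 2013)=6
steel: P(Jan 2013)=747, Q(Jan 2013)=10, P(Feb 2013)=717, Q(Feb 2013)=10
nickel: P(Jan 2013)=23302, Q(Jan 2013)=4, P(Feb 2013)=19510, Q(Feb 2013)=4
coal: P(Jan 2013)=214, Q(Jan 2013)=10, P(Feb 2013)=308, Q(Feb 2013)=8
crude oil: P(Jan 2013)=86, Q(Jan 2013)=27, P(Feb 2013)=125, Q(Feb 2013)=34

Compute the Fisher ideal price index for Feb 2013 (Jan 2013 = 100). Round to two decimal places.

Laspeyres component (base-period weights):
ΣP(Feb 2013)Q(Jan 2013) = 2681×6 + 717×10 + 19510×4 + 308×10 + 125×27 = 16086 + 7170 + 78040 + 3080 + 3375 = 107751
ΣP(Jan 2013)Q(Jan 2013) = 2005×6 + 747×10 + 23302×4 + 214×10 + 86×27 = 12030 + 7470 + 93208 + 2140 + 2322 = 117170
L = 107751 / 117170 × 100 = 91.9613
Paasche component (current-period weights):
ΣP(Feb 2013)Q(Feb 2013) = 2681×6 + 717×10 + 19510×4 + 308×8 + 125×34 = 16086 + 7170 + 78040 + 2464 + 4250 = 108010
ΣP(Jan 2013)Q(Feb 2013) = 2005×6 + 747×10 + 23302×4 + 214×8 + 86×34 = 12030 + 7470 + 93208 + 1712 + 2924 = 117344
P = 108010 / 117344 × 100 = 92.0456
Fisher = √(L × P) = √(91.9613 × 92.0456) = 92.0034

92.00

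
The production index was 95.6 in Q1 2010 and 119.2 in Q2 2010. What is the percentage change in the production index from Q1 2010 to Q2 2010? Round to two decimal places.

24.69%

Change = (119.2 − 95.6) / 95.6 × 100
       = 23.6 / 95.6 × 100 = 24.6862%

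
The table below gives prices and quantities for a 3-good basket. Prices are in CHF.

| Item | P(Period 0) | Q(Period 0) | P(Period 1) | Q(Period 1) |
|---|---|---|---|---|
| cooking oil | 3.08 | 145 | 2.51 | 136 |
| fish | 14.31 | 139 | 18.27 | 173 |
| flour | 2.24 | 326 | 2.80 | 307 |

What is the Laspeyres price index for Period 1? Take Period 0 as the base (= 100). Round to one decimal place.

120.5

Laspeyres price index uses base-period quantities as weights.
ΣP(Period 1)·Q(Period 0) = 2.51×145 + 18.27×139 + 2.80×326 = 363.95 + 2539.53 + 912.8 = 3816.28
ΣP(Period 0)·Q(Period 0) = 3.08×145 + 14.31×139 + 2.24×326 = 446.6 + 1989.09 + 730.24 = 3165.93
Index = 3816.28 / 3165.93 × 100 = 120.5421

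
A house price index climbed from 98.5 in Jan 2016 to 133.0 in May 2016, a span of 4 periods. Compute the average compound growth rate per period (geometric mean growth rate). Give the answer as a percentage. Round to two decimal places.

Growth factor = (133.0/98.5)^(1/4) = (1.350254)^(1/4) = 1.077963
Growth rate = 1.077963 − 1 = 0.077963 = 7.7963%

7.80%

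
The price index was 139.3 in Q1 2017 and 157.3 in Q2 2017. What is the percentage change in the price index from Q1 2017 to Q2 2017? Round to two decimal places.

Change = (157.3 − 139.3) / 139.3 × 100
       = 18.0 / 139.3 × 100 = 12.9218%

12.92%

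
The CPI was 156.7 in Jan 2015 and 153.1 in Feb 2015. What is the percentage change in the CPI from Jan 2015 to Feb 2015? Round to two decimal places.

-2.30%

Change = (153.1 − 156.7) / 156.7 × 100
       = -3.6 / 156.7 × 100 = -2.2974%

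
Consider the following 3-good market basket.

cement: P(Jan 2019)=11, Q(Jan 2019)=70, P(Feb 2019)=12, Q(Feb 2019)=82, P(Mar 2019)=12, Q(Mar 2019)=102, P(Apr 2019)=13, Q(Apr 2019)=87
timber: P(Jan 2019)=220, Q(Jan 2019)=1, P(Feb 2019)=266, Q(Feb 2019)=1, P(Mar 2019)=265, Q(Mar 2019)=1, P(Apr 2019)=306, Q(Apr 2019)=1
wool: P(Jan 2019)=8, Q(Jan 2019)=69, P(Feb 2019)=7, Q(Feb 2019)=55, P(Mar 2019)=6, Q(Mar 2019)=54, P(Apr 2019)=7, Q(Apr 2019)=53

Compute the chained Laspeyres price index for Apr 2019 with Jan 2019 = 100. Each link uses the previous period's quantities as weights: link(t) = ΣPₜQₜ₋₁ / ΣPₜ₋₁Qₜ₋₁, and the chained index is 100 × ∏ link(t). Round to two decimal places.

Link Jan 2019→Feb 2019:
ΣP(Feb 2019)Q(Jan 2019) = 12×70 + 266×1 + 7×69 = 840 + 266 + 483 = 1589
ΣP(Jan 2019)Q(Jan 2019) = 11×70 + 220×1 + 8×69 = 770 + 220 + 552 = 1542
link = 1589/1542 = 1.030480
Link Feb 2019→Mar 2019:
ΣP(Mar 2019)Q(Feb 2019) = 12×82 + 265×1 + 6×55 = 984 + 265 + 330 = 1579
ΣP(Feb 2019)Q(Feb 2019) = 12×82 + 266×1 + 7×55 = 984 + 266 + 385 = 1635
link = 1579/1635 = 0.965749
Link Mar 2019→Apr 2019:
ΣP(Apr 2019)Q(Mar 2019) = 13×102 + 306×1 + 7×54 = 1326 + 306 + 378 = 2010
ΣP(Mar 2019)Q(Mar 2019) = 12×102 + 265×1 + 6×54 = 1224 + 265 + 324 = 1813
link = 2010/1813 = 1.108660
Chained index = 100 × 1.030480 × 0.965749 × 1.108660 = 110.3322

110.33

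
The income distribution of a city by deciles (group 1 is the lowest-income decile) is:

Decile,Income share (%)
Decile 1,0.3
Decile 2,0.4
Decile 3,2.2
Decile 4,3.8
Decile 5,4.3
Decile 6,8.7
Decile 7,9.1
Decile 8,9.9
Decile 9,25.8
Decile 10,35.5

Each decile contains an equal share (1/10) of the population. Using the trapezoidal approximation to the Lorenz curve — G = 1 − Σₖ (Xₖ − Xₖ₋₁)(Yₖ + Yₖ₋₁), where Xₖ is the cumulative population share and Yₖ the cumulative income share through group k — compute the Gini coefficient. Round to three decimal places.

Cumulative income shares Yₖ: 0.0030, 0.0070, 0.0290, 0.0670, 0.1100, 0.1970, 0.2880, 0.3870, 0.6450, 1.0000
Σ (Xₖ−Xₖ₋₁)(Yₖ+Yₖ₋₁) = (1/10)(0.0030+0.0000) + (1/10)(0.0070+0.0030) + (1/10)(0.0290+0.0070) + (1/10)(0.0670+0.0290) + (1/10)(0.1100+0.0670) + (1/10)(0.1970+0.1100) + (1/10)(0.2880+0.1970) + (1/10)(0.3870+0.2880) + (1/10)(0.6450+0.3870) + (1/10)(1.0000+0.6450)
  = 0.0003 + 0.0010 + 0.0036 + 0.0096 + 0.0177 + 0.0307 + 0.0485 + 0.0675 + 0.1032 + 0.1645 = 0.4466
G = 1 − 0.4466 = 0.5534

0.553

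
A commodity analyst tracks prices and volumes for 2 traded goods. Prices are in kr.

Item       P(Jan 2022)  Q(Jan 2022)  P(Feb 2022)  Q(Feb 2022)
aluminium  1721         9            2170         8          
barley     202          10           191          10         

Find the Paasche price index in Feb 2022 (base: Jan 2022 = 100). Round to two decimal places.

122.05

Paasche price index uses current-period quantities as weights.
ΣP(Feb 2022)·Q(Feb 2022) = 2170×8 + 191×10 = 17360 + 1910 = 19270
ΣP(Jan 2022)·Q(Feb 2022) = 1721×8 + 202×10 = 13768 + 2020 = 15788
Index = 19270 / 15788 × 100 = 122.0547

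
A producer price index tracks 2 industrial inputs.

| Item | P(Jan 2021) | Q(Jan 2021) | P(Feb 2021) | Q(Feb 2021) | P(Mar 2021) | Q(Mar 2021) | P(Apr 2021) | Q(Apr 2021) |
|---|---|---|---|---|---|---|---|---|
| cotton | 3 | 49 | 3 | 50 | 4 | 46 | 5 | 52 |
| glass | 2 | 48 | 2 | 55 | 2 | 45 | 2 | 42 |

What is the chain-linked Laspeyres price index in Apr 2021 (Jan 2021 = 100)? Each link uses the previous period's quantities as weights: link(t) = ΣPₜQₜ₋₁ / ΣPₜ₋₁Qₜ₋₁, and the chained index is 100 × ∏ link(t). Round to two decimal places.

Link Jan 2021→Feb 2021:
ΣP(Feb 2021)Q(Jan 2021) = 3×49 + 2×48 = 147 + 96 = 243
ΣP(Jan 2021)Q(Jan 2021) = 3×49 + 2×48 = 147 + 96 = 243
link = 243/243 = 1.000000
Link Feb 2021→Mar 2021:
ΣP(Mar 2021)Q(Feb 2021) = 4×50 + 2×55 = 200 + 110 = 310
ΣP(Feb 2021)Q(Feb 2021) = 3×50 + 2×55 = 150 + 110 = 260
link = 310/260 = 1.192308
Link Mar 2021→Apr 2021:
ΣP(Apr 2021)Q(Mar 2021) = 5×46 + 2×45 = 230 + 90 = 320
ΣP(Mar 2021)Q(Mar 2021) = 4×46 + 2×45 = 184 + 90 = 274
link = 320/274 = 1.167883
Chained index = 100 × 1.000000 × 1.192308 × 1.167883 = 139.2476

139.25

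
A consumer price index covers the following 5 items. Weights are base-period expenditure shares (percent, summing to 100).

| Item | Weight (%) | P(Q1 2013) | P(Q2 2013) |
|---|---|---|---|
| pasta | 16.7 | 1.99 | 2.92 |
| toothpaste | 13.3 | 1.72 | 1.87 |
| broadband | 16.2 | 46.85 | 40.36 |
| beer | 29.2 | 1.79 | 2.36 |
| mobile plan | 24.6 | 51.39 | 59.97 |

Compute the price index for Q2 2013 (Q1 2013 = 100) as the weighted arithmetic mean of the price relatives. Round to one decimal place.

120.1

pasta: 16.7 × (2.92/1.99) = 16.7 × 1.467337 = 24.5045
toothpaste: 13.3 × (1.87/1.72) = 13.3 × 1.087209 = 14.4599
broadband: 16.2 × (40.36/46.85) = 16.2 × 0.861473 = 13.9559
beer: 29.2 × (2.36/1.79) = 29.2 × 1.318436 = 38.4983
mobile plan: 24.6 × (59.97/51.39) = 24.6 × 1.166959 = 28.7072
Index = Σ wᵢ·(p₁ᵢ/p₀ᵢ) = 24.5045 + 14.4599 + 13.9559 + 38.4983 + 28.7072 = 120.1258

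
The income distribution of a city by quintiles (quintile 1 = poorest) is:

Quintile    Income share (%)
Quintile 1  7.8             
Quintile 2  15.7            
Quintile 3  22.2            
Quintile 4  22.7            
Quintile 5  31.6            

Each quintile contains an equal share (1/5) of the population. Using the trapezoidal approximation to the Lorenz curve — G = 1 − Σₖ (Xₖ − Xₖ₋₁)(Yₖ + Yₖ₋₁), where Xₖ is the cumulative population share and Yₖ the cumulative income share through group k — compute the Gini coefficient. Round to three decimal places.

0.218

Cumulative income shares Yₖ: 0.0780, 0.2350, 0.4570, 0.6840, 1.0000
Σ (Xₖ−Xₖ₋₁)(Yₖ+Yₖ₋₁) = (1/5)(0.0780+0.0000) + (1/5)(0.2350+0.0780) + (1/5)(0.4570+0.2350) + (1/5)(0.6840+0.4570) + (1/5)(1.0000+0.6840)
  = 0.0156 + 0.0626 + 0.1384 + 0.2282 + 0.3368 = 0.7816
G = 1 − 0.7816 = 0.2184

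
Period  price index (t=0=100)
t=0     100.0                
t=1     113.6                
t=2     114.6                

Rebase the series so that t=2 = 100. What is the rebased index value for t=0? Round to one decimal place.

87.3

Rebased(t=0) = 100.0 / 114.6 × 100 = 87.2600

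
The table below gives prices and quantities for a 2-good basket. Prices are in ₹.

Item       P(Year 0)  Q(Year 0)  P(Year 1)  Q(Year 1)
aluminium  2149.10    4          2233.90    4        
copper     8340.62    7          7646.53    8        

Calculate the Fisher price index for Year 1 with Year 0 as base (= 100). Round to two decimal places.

Laspeyres component (base-period weights):
ΣP(Year 1)Q(Year 0) = 2233.90×4 + 7646.53×7 = 8935.6 + 53525.71 = 62461.31
ΣP(Year 0)Q(Year 0) = 2149.10×4 + 8340.62×7 = 8596.4 + 58384.34 = 66980.74
L = 62461.31 / 66980.74 × 100 = 93.2526
Paasche component (current-period weights):
ΣP(Year 1)Q(Year 1) = 2233.90×4 + 7646.53×8 = 8935.6 + 61172.24 = 70107.84
ΣP(Year 0)Q(Year 1) = 2149.10×4 + 8340.62×8 = 8596.4 + 66724.96 = 75321.36
P = 70107.84 / 75321.36 × 100 = 93.0783
Fisher = √(L × P) = √(93.2526 × 93.0783) = 93.1654

93.17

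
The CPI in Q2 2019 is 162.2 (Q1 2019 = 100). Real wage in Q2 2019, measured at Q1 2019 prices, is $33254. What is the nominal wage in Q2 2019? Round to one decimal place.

Nominal = Real × (Index/100) = 33254 × (162.2/100)
        = 33254 × 1.622 = 53937.9880

53938.0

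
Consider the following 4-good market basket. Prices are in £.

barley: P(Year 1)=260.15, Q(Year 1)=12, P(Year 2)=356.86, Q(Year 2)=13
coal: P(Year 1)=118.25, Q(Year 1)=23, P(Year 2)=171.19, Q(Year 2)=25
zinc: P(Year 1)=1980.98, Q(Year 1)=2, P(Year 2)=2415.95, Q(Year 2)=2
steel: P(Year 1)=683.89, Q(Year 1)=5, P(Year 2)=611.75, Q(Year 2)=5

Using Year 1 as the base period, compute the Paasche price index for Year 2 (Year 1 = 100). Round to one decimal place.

Paasche price index uses current-period quantities as weights.
ΣP(Year 2)·Q(Year 2) = 356.86×13 + 171.19×25 + 2415.95×2 + 611.75×5 = 4639.18 + 4279.75 + 4831.9 + 3058.75 = 16809.58
ΣP(Year 1)·Q(Year 2) = 260.15×13 + 118.25×25 + 1980.98×2 + 683.89×5 = 3381.95 + 2956.25 + 3961.96 + 3419.45 = 13719.61
Index = 16809.58 / 13719.61 × 100 = 122.5223

122.5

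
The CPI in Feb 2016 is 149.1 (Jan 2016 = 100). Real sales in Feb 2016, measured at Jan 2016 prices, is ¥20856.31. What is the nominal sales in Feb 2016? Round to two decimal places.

Nominal = Real × (Index/100) = 20856.31 × (149.1/100)
        = 20856.31 × 1.491 = 31096.7582

31096.76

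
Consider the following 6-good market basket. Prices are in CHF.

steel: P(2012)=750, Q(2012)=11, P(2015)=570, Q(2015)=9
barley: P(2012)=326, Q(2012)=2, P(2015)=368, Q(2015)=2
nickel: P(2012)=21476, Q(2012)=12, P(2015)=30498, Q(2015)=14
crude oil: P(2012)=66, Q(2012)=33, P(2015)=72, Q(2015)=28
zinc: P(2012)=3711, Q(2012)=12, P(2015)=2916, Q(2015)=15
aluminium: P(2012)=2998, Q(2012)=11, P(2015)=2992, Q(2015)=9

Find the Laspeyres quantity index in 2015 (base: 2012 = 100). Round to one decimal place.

Laspeyres quantity index uses base-period prices as weights.
ΣP(2012)·Q(2015) = 750×9 + 326×2 + 21476×14 + 66×28 + 3711×15 + 2998×9 = 6750 + 652 + 300664 + 1848 + 55665 + 26982 = 392561
ΣP(2012)·Q(2012) = 750×11 + 326×2 + 21476×12 + 66×33 + 3711×12 + 2998×11 = 8250 + 652 + 257712 + 2178 + 44532 + 32978 = 346302
Index = 392561 / 346302 × 100 = 113.3580

113.4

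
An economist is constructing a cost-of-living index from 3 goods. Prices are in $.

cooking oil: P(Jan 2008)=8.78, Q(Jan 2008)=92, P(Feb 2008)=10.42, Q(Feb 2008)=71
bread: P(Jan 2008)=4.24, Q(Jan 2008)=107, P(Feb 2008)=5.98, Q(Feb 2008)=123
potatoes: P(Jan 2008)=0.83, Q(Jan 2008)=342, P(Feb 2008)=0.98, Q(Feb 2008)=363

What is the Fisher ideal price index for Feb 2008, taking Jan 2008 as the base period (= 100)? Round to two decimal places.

Laspeyres component (base-period weights):
ΣP(Feb 2008)Q(Jan 2008) = 10.42×92 + 5.98×107 + 0.98×342 = 958.64 + 639.86 + 335.16 = 1933.66
ΣP(Jan 2008)Q(Jan 2008) = 8.78×92 + 4.24×107 + 0.83×342 = 807.76 + 453.68 + 283.86 = 1545.3
L = 1933.66 / 1545.3 × 100 = 125.1317
Paasche component (current-period weights):
ΣP(Feb 2008)Q(Feb 2008) = 10.42×71 + 5.98×123 + 0.98×363 = 739.82 + 735.54 + 355.74 = 1831.1
ΣP(Jan 2008)Q(Feb 2008) = 8.78×71 + 4.24×123 + 0.83×363 = 623.38 + 521.52 + 301.29 = 1446.19
P = 1831.1 / 1446.19 × 100 = 126.6155
Fisher = √(L × P) = √(125.1317 × 126.6155) = 125.8714

125.87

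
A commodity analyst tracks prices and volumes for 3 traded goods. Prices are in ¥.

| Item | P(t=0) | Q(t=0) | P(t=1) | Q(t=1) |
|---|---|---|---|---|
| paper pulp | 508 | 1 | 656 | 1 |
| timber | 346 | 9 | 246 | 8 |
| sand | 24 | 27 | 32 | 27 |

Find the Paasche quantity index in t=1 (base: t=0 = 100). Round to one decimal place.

Paasche quantity index uses current-period prices as weights.
ΣP(t=1)·Q(t=1) = 656×1 + 246×8 + 32×27 = 656 + 1968 + 864 = 3488
ΣP(t=1)·Q(t=0) = 656×1 + 246×9 + 32×27 = 656 + 2214 + 864 = 3734
Index = 3488 / 3734 × 100 = 93.4119

93.4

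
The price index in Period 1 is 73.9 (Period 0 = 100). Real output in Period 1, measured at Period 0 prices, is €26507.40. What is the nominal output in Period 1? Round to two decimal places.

Nominal = Real × (Index/100) = 26507.40 × (73.9/100)
        = 26507.40 × 0.739 = 19588.9686

19588.97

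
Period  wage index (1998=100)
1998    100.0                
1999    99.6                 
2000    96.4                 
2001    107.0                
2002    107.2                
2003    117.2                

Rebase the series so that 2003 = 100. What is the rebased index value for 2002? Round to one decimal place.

Rebased(2002) = 107.2 / 117.2 × 100 = 91.4676

91.5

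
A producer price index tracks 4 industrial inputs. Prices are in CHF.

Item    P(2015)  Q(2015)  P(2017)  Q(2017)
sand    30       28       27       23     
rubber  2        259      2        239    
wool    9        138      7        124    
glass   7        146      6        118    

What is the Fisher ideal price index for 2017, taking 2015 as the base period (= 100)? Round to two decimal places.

Laspeyres component (base-period weights):
ΣP(2017)Q(2015) = 27×28 + 2×259 + 7×138 + 6×146 = 756 + 518 + 966 + 876 = 3116
ΣP(2015)Q(2015) = 30×28 + 2×259 + 9×138 + 7×146 = 840 + 518 + 1242 + 1022 = 3622
L = 3116 / 3622 × 100 = 86.0298
Paasche component (current-period weights):
ΣP(2017)Q(2017) = 27×23 + 2×239 + 7×124 + 6×118 = 621 + 478 + 868 + 708 = 2675
ΣP(2015)Q(2017) = 30×23 + 2×239 + 9×124 + 7×118 = 690 + 478 + 1116 + 826 = 3110
P = 2675 / 3110 × 100 = 86.0129
Fisher = √(L × P) = √(86.0298 × 86.0129) = 86.0213

86.02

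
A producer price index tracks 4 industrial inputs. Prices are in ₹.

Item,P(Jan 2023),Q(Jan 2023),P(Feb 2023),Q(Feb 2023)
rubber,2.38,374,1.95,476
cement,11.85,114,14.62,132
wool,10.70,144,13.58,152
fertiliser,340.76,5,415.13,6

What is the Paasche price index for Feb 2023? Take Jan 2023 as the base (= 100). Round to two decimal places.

116.41

Paasche price index uses current-period quantities as weights.
ΣP(Feb 2023)·Q(Feb 2023) = 1.95×476 + 14.62×132 + 13.58×152 + 415.13×6 = 928.2 + 1929.84 + 2064.16 + 2490.78 = 7412.98
ΣP(Jan 2023)·Q(Feb 2023) = 2.38×476 + 11.85×132 + 10.70×152 + 340.76×6 = 1132.88 + 1564.2 + 1626.4 + 2044.56 = 6368.04
Index = 7412.98 / 6368.04 × 100 = 116.4091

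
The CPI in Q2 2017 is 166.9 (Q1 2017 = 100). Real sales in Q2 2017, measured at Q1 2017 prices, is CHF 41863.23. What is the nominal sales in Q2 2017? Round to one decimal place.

Nominal = Real × (Index/100) = 41863.23 × (166.9/100)
        = 41863.23 × 1.669 = 69869.7309

69869.7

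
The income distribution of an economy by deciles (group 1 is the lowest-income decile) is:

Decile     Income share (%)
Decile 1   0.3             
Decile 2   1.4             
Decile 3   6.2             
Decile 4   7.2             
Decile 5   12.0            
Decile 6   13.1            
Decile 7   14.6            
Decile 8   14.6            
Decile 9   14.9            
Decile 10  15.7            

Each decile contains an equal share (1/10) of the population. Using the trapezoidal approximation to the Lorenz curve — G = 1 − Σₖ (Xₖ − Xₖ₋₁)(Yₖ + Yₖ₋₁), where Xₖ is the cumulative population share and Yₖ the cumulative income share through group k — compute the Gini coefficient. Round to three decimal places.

0.298

Cumulative income shares Yₖ: 0.0030, 0.0170, 0.0790, 0.1510, 0.2710, 0.4020, 0.5480, 0.6940, 0.8430, 1.0000
Σ (Xₖ−Xₖ₋₁)(Yₖ+Yₖ₋₁) = (1/10)(0.0030+0.0000) + (1/10)(0.0170+0.0030) + (1/10)(0.0790+0.0170) + (1/10)(0.1510+0.0790) + (1/10)(0.2710+0.1510) + (1/10)(0.4020+0.2710) + (1/10)(0.5480+0.4020) + (1/10)(0.6940+0.5480) + (1/10)(0.8430+0.6940) + (1/10)(1.0000+0.8430)
  = 0.0003 + 0.0020 + 0.0096 + 0.0230 + 0.0422 + 0.0673 + 0.0950 + 0.1242 + 0.1537 + 0.1843 = 0.7016
G = 1 − 0.7016 = 0.2984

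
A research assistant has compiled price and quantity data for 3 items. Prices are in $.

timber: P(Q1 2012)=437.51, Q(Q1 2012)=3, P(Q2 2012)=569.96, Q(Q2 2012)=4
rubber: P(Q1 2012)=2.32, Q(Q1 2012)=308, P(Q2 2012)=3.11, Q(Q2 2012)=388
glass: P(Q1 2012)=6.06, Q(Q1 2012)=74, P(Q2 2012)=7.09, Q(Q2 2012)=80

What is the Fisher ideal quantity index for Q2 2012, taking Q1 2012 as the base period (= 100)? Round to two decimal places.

Laspeyres component (base-period weights):
ΣP(Q1 2012)Q(Q2 2012) = 437.51×4 + 2.32×388 + 6.06×80 = 1750.04 + 900.16 + 484.8 = 3135
ΣP(Q1 2012)Q(Q1 2012) = 437.51×3 + 2.32×308 + 6.06×74 = 1312.53 + 714.56 + 448.44 = 2475.53
L = 3135 / 2475.53 × 100 = 126.6395
Paasche component (current-period weights):
ΣP(Q2 2012)Q(Q2 2012) = 569.96×4 + 3.11×388 + 7.09×80 = 2279.84 + 1206.68 + 567.2 = 4053.72
ΣP(Q2 2012)Q(Q1 2012) = 569.96×3 + 3.11×308 + 7.09×74 = 1709.88 + 957.88 + 524.66 = 3192.42
P = 4053.72 / 3192.42 × 100 = 126.9795
Fisher = √(L × P) = √(126.6395 × 126.9795) = 126.8094

126.81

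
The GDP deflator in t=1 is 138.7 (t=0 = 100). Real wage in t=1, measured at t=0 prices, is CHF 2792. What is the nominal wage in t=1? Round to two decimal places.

3872.50

Nominal = Real × (Index/100) = 2792 × (138.7/100)
        = 2792 × 1.387 = 3872.5040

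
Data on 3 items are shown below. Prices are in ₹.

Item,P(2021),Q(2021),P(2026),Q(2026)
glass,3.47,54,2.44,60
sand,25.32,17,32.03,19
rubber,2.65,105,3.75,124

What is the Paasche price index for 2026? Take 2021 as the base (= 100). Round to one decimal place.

119.9

Paasche price index uses current-period quantities as weights.
ΣP(2026)·Q(2026) = 2.44×60 + 32.03×19 + 3.75×124 = 146.4 + 608.57 + 465 = 1219.97
ΣP(2021)·Q(2026) = 3.47×60 + 25.32×19 + 2.65×124 = 208.2 + 481.08 + 328.6 = 1017.88
Index = 1219.97 / 1017.88 × 100 = 119.8540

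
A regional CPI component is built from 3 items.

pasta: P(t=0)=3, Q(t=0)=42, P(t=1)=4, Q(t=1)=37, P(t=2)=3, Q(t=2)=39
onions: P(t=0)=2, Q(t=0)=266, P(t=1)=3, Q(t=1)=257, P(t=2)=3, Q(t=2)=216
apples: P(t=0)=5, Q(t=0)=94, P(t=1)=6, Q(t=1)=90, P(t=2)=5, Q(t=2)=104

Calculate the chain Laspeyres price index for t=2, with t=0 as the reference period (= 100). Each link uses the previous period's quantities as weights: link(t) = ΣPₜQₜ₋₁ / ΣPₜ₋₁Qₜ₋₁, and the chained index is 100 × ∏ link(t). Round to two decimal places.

123.83

Link t=0→t=1:
ΣP(t=1)Q(t=0) = 4×42 + 3×266 + 6×94 = 168 + 798 + 564 = 1530
ΣP(t=0)Q(t=0) = 3×42 + 2×266 + 5×94 = 126 + 532 + 470 = 1128
link = 1530/1128 = 1.356383
Link t=1→t=2:
ΣP(t=2)Q(t=1) = 3×37 + 3×257 + 5×90 = 111 + 771 + 450 = 1332
ΣP(t=1)Q(t=1) = 4×37 + 3×257 + 6×90 = 148 + 771 + 540 = 1459
link = 1332/1459 = 0.912954
Chained index = 100 × 1.356383 × 0.912954 = 123.8315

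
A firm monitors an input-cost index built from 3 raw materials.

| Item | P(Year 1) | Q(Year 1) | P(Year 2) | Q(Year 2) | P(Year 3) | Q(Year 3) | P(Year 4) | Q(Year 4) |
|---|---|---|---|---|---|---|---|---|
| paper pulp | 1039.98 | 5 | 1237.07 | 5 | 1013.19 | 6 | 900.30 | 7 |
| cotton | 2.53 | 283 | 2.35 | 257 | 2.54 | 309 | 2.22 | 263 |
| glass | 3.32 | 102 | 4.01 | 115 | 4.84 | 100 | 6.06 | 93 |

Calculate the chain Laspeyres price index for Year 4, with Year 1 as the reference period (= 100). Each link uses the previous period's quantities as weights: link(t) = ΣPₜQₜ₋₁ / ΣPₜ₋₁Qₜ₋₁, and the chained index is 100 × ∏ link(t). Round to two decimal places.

Link Year 1→Year 2:
ΣP(Year 2)Q(Year 1) = 1237.07×5 + 2.35×283 + 4.01×102 = 6185.35 + 665.05 + 409.02 = 7259.42
ΣP(Year 1)Q(Year 1) = 1039.98×5 + 2.53×283 + 3.32×102 = 5199.9 + 715.99 + 338.64 = 6254.53
link = 7259.42/6254.53 = 1.160666
Link Year 2→Year 3:
ΣP(Year 3)Q(Year 2) = 1013.19×5 + 2.54×257 + 4.84×115 = 5065.95 + 652.78 + 556.6 = 6275.33
ΣP(Year 2)Q(Year 2) = 1237.07×5 + 2.35×257 + 4.01×115 = 6185.35 + 603.95 + 461.15 = 7250.45
link = 6275.33/7250.45 = 0.865509
Link Year 3→Year 4:
ΣP(Year 4)Q(Year 3) = 900.30×6 + 2.22×309 + 6.06×100 = 5401.8 + 685.98 + 606 = 6693.78
ΣP(Year 3)Q(Year 3) = 1013.19×6 + 2.54×309 + 4.84×100 = 6079.14 + 784.86 + 484 = 7348
link = 6693.78/7348 = 0.910966
Chained index = 100 × 1.160666 × 0.865509 × 0.910966 = 91.5127

91.51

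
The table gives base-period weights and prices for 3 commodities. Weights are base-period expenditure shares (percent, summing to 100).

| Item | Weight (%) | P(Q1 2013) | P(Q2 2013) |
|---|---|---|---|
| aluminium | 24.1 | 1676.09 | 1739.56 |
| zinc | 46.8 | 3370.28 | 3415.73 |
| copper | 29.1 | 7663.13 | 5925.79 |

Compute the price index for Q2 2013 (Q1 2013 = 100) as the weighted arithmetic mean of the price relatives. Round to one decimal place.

aluminium: 24.1 × (1739.56/1676.09) = 24.1 × 1.037868 = 25.0126
zinc: 46.8 × (3415.73/3370.28) = 46.8 × 1.013486 = 47.4311
copper: 29.1 × (5925.79/7663.13) = 29.1 × 0.773286 = 22.5026
Index = Σ wᵢ·(p₁ᵢ/p₀ᵢ) = 25.0126 + 47.4311 + 22.5026 = 94.9464

94.9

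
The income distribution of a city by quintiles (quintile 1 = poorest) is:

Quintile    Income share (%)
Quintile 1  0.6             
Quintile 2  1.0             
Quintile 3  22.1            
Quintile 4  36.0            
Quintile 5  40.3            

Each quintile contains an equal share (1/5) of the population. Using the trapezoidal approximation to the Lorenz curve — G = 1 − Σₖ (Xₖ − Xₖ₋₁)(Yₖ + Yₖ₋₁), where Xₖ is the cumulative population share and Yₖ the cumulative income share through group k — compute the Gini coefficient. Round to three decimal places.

0.458

Cumulative income shares Yₖ: 0.0060, 0.0160, 0.2370, 0.5970, 1.0000
Σ (Xₖ−Xₖ₋₁)(Yₖ+Yₖ₋₁) = (1/5)(0.0060+0.0000) + (1/5)(0.0160+0.0060) + (1/5)(0.2370+0.0160) + (1/5)(0.5970+0.2370) + (1/5)(1.0000+0.5970)
  = 0.0012 + 0.0044 + 0.0506 + 0.1668 + 0.3194 = 0.5424
G = 1 − 0.5424 = 0.4576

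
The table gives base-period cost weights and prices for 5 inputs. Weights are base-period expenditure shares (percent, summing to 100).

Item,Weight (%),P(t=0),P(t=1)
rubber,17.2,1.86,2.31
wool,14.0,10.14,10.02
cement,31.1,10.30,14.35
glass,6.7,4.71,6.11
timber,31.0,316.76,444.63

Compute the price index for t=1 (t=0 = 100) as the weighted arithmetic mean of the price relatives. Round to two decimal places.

130.73

rubber: 17.2 × (2.31/1.86) = 17.2 × 1.241935 = 21.3613
wool: 14.0 × (10.02/10.14) = 14.0 × 0.988166 = 13.8343
cement: 31.1 × (14.35/10.30) = 31.1 × 1.393204 = 43.3286
glass: 6.7 × (6.11/4.71) = 6.7 × 1.297240 = 8.6915
timber: 31.0 × (444.63/316.76) = 31.0 × 1.403681 = 43.5141
Index = Σ wᵢ·(p₁ᵢ/p₀ᵢ) = 21.3613 + 13.8343 + 43.3286 + 8.6915 + 43.5141 = 130.7299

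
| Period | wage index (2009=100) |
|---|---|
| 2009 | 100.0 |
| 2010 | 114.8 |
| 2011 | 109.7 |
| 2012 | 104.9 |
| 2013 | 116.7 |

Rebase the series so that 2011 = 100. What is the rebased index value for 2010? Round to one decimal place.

104.6

Rebased(2010) = 114.8 / 109.7 × 100 = 104.6490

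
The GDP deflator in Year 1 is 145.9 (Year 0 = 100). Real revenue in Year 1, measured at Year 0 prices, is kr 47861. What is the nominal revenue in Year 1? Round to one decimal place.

69829.2

Nominal = Real × (Index/100) = 47861 × (145.9/100)
        = 47861 × 1.459 = 69829.1990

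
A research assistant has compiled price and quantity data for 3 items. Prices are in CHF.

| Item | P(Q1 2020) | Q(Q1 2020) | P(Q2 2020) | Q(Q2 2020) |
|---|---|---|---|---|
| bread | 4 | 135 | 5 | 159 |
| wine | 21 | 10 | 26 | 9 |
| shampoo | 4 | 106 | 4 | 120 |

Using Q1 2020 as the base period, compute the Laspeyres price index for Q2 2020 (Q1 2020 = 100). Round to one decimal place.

Laspeyres price index uses base-period quantities as weights.
ΣP(Q2 2020)·Q(Q1 2020) = 5×135 + 26×10 + 4×106 = 675 + 260 + 424 = 1359
ΣP(Q1 2020)·Q(Q1 2020) = 4×135 + 21×10 + 4×106 = 540 + 210 + 424 = 1174
Index = 1359 / 1174 × 100 = 115.7581

115.8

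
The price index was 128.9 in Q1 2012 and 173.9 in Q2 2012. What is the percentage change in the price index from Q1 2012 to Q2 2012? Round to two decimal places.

Change = (173.9 − 128.9) / 128.9 × 100
       = 45.0 / 128.9 × 100 = 34.9108%

34.91%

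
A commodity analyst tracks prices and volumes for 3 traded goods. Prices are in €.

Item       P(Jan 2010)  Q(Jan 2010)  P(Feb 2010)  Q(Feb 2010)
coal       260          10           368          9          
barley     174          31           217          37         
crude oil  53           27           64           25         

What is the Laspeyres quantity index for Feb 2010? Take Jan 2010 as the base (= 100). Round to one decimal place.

107.2

Laspeyres quantity index uses base-period prices as weights.
ΣP(Jan 2010)·Q(Feb 2010) = 260×9 + 174×37 + 53×25 = 2340 + 6438 + 1325 = 10103
ΣP(Jan 2010)·Q(Jan 2010) = 260×10 + 174×31 + 53×27 = 2600 + 5394 + 1431 = 9425
Index = 10103 / 9425 × 100 = 107.1936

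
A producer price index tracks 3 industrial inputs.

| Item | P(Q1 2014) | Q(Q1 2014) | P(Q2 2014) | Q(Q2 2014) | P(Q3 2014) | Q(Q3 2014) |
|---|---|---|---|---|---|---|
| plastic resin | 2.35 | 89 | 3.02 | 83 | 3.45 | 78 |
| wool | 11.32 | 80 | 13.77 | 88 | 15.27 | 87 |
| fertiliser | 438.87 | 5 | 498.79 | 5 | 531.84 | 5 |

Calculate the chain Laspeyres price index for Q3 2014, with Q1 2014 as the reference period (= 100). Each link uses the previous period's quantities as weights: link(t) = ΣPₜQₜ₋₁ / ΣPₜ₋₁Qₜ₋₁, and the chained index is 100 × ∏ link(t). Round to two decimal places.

Link Q1 2014→Q2 2014:
ΣP(Q2 2014)Q(Q1 2014) = 3.02×89 + 13.77×80 + 498.79×5 = 268.78 + 1101.6 + 2493.95 = 3864.33
ΣP(Q1 2014)Q(Q1 2014) = 2.35×89 + 11.32×80 + 438.87×5 = 209.15 + 905.6 + 2194.35 = 3309.1
link = 3864.33/3309.1 = 1.167789
Link Q2 2014→Q3 2014:
ΣP(Q3 2014)Q(Q2 2014) = 3.45×83 + 15.27×88 + 531.84×5 = 286.35 + 1343.76 + 2659.2 = 4289.31
ΣP(Q2 2014)Q(Q2 2014) = 3.02×83 + 13.77×88 + 498.79×5 = 250.66 + 1211.76 + 2493.95 = 3956.37
link = 4289.31/3956.37 = 1.084153
Chained index = 100 × 1.167789 × 1.084153 = 126.6062

126.61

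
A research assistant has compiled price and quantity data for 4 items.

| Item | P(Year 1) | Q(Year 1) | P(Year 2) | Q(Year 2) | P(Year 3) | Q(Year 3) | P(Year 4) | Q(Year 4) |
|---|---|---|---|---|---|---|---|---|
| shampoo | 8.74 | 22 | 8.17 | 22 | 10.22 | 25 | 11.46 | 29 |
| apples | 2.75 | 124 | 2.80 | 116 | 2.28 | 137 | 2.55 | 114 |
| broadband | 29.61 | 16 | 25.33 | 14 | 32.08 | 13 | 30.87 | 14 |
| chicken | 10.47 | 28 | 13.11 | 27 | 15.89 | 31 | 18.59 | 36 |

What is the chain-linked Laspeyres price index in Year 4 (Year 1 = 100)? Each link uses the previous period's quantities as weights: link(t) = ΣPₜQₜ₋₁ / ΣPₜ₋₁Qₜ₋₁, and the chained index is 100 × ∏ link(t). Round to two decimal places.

Link Year 1→Year 2:
ΣP(Year 2)Q(Year 1) = 8.17×22 + 2.80×124 + 25.33×16 + 13.11×28 = 179.74 + 347.2 + 405.28 + 367.08 = 1299.3
ΣP(Year 1)Q(Year 1) = 8.74×22 + 2.75×124 + 29.61×16 + 10.47×28 = 192.28 + 341 + 473.76 + 293.16 = 1300.2
link = 1299.3/1300.2 = 0.999308
Link Year 2→Year 3:
ΣP(Year 3)Q(Year 2) = 10.22×22 + 2.28×116 + 32.08×14 + 15.89×27 = 224.84 + 264.48 + 449.12 + 429.03 = 1367.47
ΣP(Year 2)Q(Year 2) = 8.17×22 + 2.80×116 + 25.33×14 + 13.11×27 = 179.74 + 324.8 + 354.62 + 353.97 = 1213.13
link = 1367.47/1213.13 = 1.127225
Link Year 3→Year 4:
ΣP(Year 4)Q(Year 3) = 11.46×25 + 2.55×137 + 30.87×13 + 18.59×31 = 286.5 + 349.35 + 401.31 + 576.29 = 1613.45
ΣP(Year 3)Q(Year 3) = 10.22×25 + 2.28×137 + 32.08×13 + 15.89×31 = 255.5 + 312.36 + 417.04 + 492.59 = 1477.49
link = 1613.45/1477.49 = 1.092021
Chained index = 100 × 0.999308 × 1.127225 × 1.092021 = 123.0101

123.01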